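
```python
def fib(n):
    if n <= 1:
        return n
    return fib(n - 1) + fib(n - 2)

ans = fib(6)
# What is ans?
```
Call trace (a repeated sub-call is expanded the first time; later identical calls just restate its return value):
fib(n=6)
  fib(n=5)
    fib(n=4)
      fib(n=3)
        fib(n=2)
          fib(n=1)
          -> return 1
          fib(n=0)
          -> return 0
        -> return 1
        fib(n=1)
        -> return 1
      -> return 2
      fib(n=2) -> return 1  (same call as traced above)
    -> return 3
    fib(n=3) -> return 2  (same call as traced above)
  -> return 5
  fib(n=4) -> return 3  (same call as traced above)
-> return 8

Final answer: 8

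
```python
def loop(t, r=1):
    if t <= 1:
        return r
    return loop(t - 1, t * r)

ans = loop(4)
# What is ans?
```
Call trace:
loop(t=4, r=1)
  loop(t=3, r=4)
    loop(t=2, r=12)
      loop(t=1, r=24)
      -> return 24
    -> return 24
  -> return 24
-> return 24

Final answer: 24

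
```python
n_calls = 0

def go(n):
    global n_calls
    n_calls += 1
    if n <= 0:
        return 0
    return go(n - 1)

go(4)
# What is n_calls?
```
Call trace:
go(n=4)
  go(n=3)
    go(n=2)
      go(n=1)
        go(n=0)
        -> return 0
      -> return 0
    -> return 0
  -> return 0
-> return 0

n_calls is incremented once per call. go is entered once for each n = 4, 3, 2, 1, 0 (the n <= 0 call returns without recursing), i.e. 4 + 1 calls.
n_calls = 5

Final answer: 5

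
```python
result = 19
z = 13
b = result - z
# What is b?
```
Trace:
  result=19
  result=19, z=13
  result=19, z=13, b=6

Final answer: 6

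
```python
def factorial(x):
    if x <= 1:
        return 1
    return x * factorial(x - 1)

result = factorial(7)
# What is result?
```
Call trace:
factorial(x=7)
  factorial(x=6)
    factorial(x=5)
      factorial(x=4)
        factorial(x=3)
          factorial(x=2)
            factorial(x=1)
            -> return 1
          -> return 2
        -> return 6
      -> return 24
    -> return 120
  -> return 720
-> return 5040

Final answer: 5040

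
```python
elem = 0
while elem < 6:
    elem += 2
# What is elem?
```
Trace:
  elem=0
  elem=2
  elem=4
  elem=6

Final answer: 6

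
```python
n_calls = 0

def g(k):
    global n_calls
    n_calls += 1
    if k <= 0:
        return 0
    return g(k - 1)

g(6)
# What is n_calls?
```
Call trace:
g(k=6)
  g(k=5)
    g(k=4)
      g(k=3)
        g(k=2)
          g(k=1)
            g(k=0)
            -> return 0
          -> return 0
        -> return 0
      -> return 0
    -> return 0
  -> return 0
-> return 0

n_calls is incremented once per call. g is entered once for each k = 6, 5, 4, 3, 2, 1, 0 (the k <= 0 call returns without recursing), i.e. 6 + 1 calls.
n_calls = 7

Final answer: 7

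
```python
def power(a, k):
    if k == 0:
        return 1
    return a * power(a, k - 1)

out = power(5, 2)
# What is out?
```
Call trace:
power(a=5, k=2)
  power(a=5, k=1)
    power(a=5, k=0)
    -> return 1
  -> return 5
-> return 25

Final answer: 25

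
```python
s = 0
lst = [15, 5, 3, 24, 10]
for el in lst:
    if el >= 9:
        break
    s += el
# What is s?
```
Trace:
  s=0
  s=0, el=15

Final answer: 0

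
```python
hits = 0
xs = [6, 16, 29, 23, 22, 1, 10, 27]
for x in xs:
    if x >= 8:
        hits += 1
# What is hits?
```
Trace:
  hits=0
  hits=0, x=6
  hits=1, x=16
  hits=2, x=29
  hits=3, x=23
  hits=4, x=22
  hits=4, x=1
  hits=5, x=10
  hits=6, x=27

Final answer: 6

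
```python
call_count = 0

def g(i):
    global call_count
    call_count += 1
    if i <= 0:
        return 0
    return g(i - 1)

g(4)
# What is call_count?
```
Call trace:
g(i=4)
  g(i=3)
    g(i=2)
      g(i=1)
        g(i=0)
        -> return 0
      -> return 0
    -> return 0
  -> return 0
-> return 0

call_count is incremented once per call. g is entered once for each i = 4, 3, 2, 1, 0 (the i <= 0 call returns without recursing), i.e. 4 + 1 calls.
call_count = 5

Final answer: 5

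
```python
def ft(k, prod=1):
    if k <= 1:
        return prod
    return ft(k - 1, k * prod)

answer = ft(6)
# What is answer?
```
Call trace:
ft(k=6, prod=1)
  ft(k=5, prod=6)
    ft(k=4, prod=30)
      ft(k=3, prod=120)
        ft(k=2, prod=360)
          ft(k=1, prod=720)
          -> return 720
        -> return 720
      -> return 720
    -> return 720
  -> return 720
-> return 720

Final answer: 720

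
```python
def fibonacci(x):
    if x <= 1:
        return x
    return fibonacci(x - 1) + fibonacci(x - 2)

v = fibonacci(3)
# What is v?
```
Call trace:
fibonacci(x=3)
  fibonacci(x=2)
    fibonacci(x=1)
    -> return 1
    fibonacci(x=0)
    -> return 0
  -> return 1
  fibonacci(x=1)
  -> return 1
-> return 2

Final answer: 2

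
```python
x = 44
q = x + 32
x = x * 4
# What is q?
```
Trace:
  x=44
  x=44, q=76
  x=176, q=76

Final answer: 76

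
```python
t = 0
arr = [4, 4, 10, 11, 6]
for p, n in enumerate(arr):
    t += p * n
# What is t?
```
Trace:
  t=0
  t=0, p=0, n=4
  t=4, p=1, n=4
  t=24, p=2, n=10
  t=57, p=3, n=11
  t=81, p=4, n=6

Final answer: 81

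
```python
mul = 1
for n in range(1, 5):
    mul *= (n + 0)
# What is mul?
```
Trace:
  mul=1
  mul=1, n=1
  mul=2, n=2
  mul=6, n=3
  mul=24, n=4

Final answer: 24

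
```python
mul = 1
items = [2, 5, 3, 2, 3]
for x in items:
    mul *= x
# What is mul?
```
Trace:
  mul=1
  mul=2, x=2
  mul=10, x=5
  mul=30, x=3
  mul=60, x=2
  mul=180, x=3

Final answer: 180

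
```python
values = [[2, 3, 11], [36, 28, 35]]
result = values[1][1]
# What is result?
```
Trace:
  values=[[2, 3, 11], [36, 28, 35]]
  values=[[2, 3, 11], [36, 28, 35]], result=28

Final answer: 28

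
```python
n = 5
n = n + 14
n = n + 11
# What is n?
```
Trace:
  n=5
  n=19
  n=30

Final answer: 30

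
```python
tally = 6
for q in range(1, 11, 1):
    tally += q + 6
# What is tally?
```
Trace:
  tally=6
  tally=13, q=1
  tally=21, q=2
  tally=30, q=3
  tally=40, q=4
  tally=51, q=5
  tally=63, q=6
  tally=76, q=7
  tally=90, q=8
  tally=105, q=9
  tally=121, q=10

Final answer: 121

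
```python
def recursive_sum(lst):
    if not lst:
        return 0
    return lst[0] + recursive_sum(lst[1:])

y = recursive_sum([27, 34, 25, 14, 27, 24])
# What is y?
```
Call trace:
recursive_sum(lst=[27, 34, 25, 14, 27, 24])
  recursive_sum(lst=[34, 25, 14, 27, 24])
    recursive_sum(lst=[25, 14, 27, 24])
      recursive_sum(lst=[14, 27, 24])
        recursive_sum(lst=[27, 24])
          recursive_sum(lst=[24])
            recursive_sum(lst=[])
            -> return 0
          -> return 24
        -> return 51
      -> return 65
    -> return 90
  -> return 124
-> return 151

Final answer: 151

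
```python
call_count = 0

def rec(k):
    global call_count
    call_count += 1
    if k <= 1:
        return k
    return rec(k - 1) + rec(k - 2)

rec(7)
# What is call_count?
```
Call trace (a repeated sub-call is expanded the first time; later identical calls just restate its return value):
rec(k=7)
  rec(k=6)
    rec(k=5)
      rec(k=4)
        rec(k=3)
          rec(k=2)
            rec(k=1)
            -> return 1
            rec(k=0)
            -> return 0
          -> return 1
          rec(k=1)
          -> return 1
        -> return 2
        rec(k=2) -> return 1  (same call as traced above)
      -> return 3
      rec(k=3) -> return 2  (same call as traced above)
    -> return 5
    rec(k=4) -> return 3  (same call as traced above)
  -> return 8
  rec(k=5) -> return 5  (same call as traced above)
-> return 13

call_count is incremented once per call, so count the calls in each subtree. Let C(k) = number of calls made by rec(k).
C(0) = C(1) = 1 (base case, no recursion); C(k) = 1 + C(k - 1) + C(k - 2) otherwise.
C(2) = 1 + C(1) + C(0) = 1 + 1 + 1 = 3
C(3) = 1 + C(2) + C(1) = 1 + 3 + 1 = 5
C(4) = 1 + C(3) + C(2) = 1 + 5 + 3 = 9
C(5) = 1 + C(4) + C(3) = 1 + 9 + 5 = 15
C(6) = 1 + C(5) + C(4) = 1 + 15 + 9 = 25
C(7) = 1 + C(6) + C(5) = 1 + 25 + 15 = 41
call_count = C(7) = 41

Final answer: 41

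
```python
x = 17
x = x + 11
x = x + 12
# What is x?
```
Trace:
  x=17
  x=28
  x=40

Final answer: 40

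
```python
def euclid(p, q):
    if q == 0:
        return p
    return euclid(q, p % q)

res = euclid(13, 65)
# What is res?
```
Call trace:
euclid(p=13, q=65)
  euclid(p=65, q=13)
    euclid(p=13, q=0)
    -> return 13
  -> return 13
-> return 13

Final answer: 13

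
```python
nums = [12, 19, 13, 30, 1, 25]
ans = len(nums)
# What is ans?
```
Trace:
  nums=[12, 19, 13, 30, 1, 25]
  nums=[12, 19, 13, 30, 1, 25], ans=6

Final answer: 6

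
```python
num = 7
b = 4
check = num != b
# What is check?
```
Trace:
  num=7
  num=7, b=4
  num=7, b=4, check=True

Final answer: True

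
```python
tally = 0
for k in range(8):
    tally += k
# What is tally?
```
Trace:
  tally=0
  tally=0, k=0
  tally=1, k=1
  tally=3, k=2
  tally=6, k=3
  tally=10, k=4
  tally=15, k=5
  tally=21, k=6
  tally=28, k=7

Final answer: 28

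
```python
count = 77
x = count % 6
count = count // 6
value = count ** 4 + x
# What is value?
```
Trace:
  count=77
  count=77, x=5
  count=12, x=5
  count=12, x=5, value=20741

Final answer: 20741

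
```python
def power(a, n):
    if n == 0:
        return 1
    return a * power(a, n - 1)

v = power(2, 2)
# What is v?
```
Call trace:
power(a=2, n=2)
  power(a=2, n=1)
    power(a=2, n=0)
    -> return 1
  -> return 2
-> return 4

Final answer: 4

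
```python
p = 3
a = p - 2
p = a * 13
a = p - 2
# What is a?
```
Trace:
  p=3
  p=3, a=1
  p=13, a=1
  p=13, a=11

Final answer: 11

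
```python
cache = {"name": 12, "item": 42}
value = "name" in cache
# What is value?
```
Trace:
  cache={'name': 12, 'item': 42}
  cache={'name': 12, 'item': 42}, value=True

Final answer: True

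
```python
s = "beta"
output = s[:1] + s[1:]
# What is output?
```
Trace:
  s='beta'
  s='beta', output='beta'

Final answer: 'beta'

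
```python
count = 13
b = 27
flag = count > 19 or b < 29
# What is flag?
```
Trace:
  count=13
  count=13, b=27
  count=13, b=27, flag=True

Final answer: True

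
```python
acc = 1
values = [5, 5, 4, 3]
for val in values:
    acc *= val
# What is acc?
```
Trace:
  acc=1
  acc=5, val=5
  acc=25, val=5
  acc=100, val=4
  acc=300, val=3

Final answer: 300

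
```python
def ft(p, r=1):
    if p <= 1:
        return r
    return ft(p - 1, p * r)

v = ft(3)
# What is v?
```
Call trace:
ft(p=3, r=1)
  ft(p=2, r=3)
    ft(p=1, r=6)
    -> return 6
  -> return 6
-> return 6

Final answer: 6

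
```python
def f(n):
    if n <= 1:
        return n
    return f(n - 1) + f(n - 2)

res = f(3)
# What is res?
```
Call trace:
f(n=3)
  f(n=2)
    f(n=1)
    -> return 1
    f(n=0)
    -> return 0
  -> return 1
  f(n=1)
  -> return 1
-> return 2

Final answer: 2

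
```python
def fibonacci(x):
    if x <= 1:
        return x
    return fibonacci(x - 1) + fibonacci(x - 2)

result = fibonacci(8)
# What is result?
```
Call trace (a repeated sub-call is expanded the first time; later identical calls just restate its return value):
fibonacci(x=8)
  fibonacci(x=7)
    fibonacci(x=6)
      fibonacci(x=5)
        fibonacci(x=4)
          fibonacci(x=3)
            fibonacci(x=2)
              fibonacci(x=1)
              -> return 1
              fibonacci(x=0)
              -> return 0
            -> return 1
            fibonacci(x=1)
            -> return 1
          -> return 2
          fibonacci(x=2) -> return 1  (same call as traced above)
        -> return 3
        fibonacci(x=3) -> return 2  (same call as traced above)
      -> return 5
      fibonacci(x=4) -> return 3  (same call as traced above)
    -> return 8
    fibonacci(x=5) -> return 5  (same call as traced above)
  -> return 13
  fibonacci(x=6) -> return 8  (same call as traced above)
-> return 21

Final answer: 21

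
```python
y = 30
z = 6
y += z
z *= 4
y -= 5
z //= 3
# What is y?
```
Trace:
  y=30
  y=30, z=6
  y=36, z=6
  y=36, z=24
  y=31, z=24
  y=31, z=8

Final answer: 31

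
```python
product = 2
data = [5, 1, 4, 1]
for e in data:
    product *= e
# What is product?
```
Trace:
  product=2
  product=10, e=5
  product=10, e=1
  product=40, e=4
  product=40, e=1

Final answer: 40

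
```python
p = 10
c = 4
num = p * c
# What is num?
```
Trace:
  p=10
  p=10, c=4
  p=10, c=4, num=40

Final answer: 40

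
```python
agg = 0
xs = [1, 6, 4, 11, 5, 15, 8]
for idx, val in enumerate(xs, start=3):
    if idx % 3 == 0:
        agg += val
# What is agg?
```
Trace:
  agg=0
  agg=1, idx=3, val=1
  agg=1, idx=4, val=6
  agg=1, idx=5, val=4
  agg=12, idx=6, val=11
  agg=12, idx=7, val=5
  agg=12, idx=8, val=15
  agg=20, idx=9, val=8

Final answer: 20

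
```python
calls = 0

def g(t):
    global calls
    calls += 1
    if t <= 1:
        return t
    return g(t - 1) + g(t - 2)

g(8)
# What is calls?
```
Call trace (a repeated sub-call is expanded the first time; later identical calls just restate its return value):
g(t=8)
  g(t=7)
    g(t=6)
      g(t=5)
        g(t=4)
          g(t=3)
            g(t=2)
              g(t=1)
              -> return 1
              g(t=0)
              -> return 0
            -> return 1
            g(t=1)
            -> return 1
          -> return 2
          g(t=2) -> return 1  (same call as traced above)
        -> return 3
        g(t=3) -> return 2  (same call as traced above)
      -> return 5
      g(t=4) -> return 3  (same call as traced above)
    -> return 8
    g(t=5) -> return 5  (same call as traced above)
  -> return 13
  g(t=6) -> return 8  (same call as traced above)
-> return 21

calls is incremented once per call, so count the calls in each subtree. Let C(t) = number of calls made by g(t).
C(0) = C(1) = 1 (base case, no recursion); C(t) = 1 + C(t - 1) + C(t - 2) otherwise.
C(2) = 1 + C(1) + C(0) = 1 + 1 + 1 = 3
C(3) = 1 + C(2) + C(1) = 1 + 3 + 1 = 5
C(4) = 1 + C(3) + C(2) = 1 + 5 + 3 = 9
C(5) = 1 + C(4) + C(3) = 1 + 9 + 5 = 15
C(6) = 1 + C(5) + C(4) = 1 + 15 + 9 = 25
C(7) = 1 + C(6) + C(5) = 1 + 25 + 15 = 41
C(8) = 1 + C(7) + C(6) = 1 + 41 + 25 = 67
calls = C(8) = 67

Final answer: 67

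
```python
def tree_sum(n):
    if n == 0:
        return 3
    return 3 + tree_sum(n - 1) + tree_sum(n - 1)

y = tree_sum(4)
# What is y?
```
Call trace (a repeated sub-call is expanded the first time; later identical calls just restate its return value):
tree_sum(n=4)
  tree_sum(n=3)
    tree_sum(n=2)
      tree_sum(n=1)
        tree_sum(n=0)
        -> return 3
        tree_sum(n=0)
        -> return 3
      -> return 9
      tree_sum(n=1) -> return 9  (same call as traced above)
    -> return 21
    tree_sum(n=2) -> return 21  (same call as traced above)
  -> return 45
  tree_sum(n=3) -> return 45  (same call as traced above)
-> return 93

Final answer: 93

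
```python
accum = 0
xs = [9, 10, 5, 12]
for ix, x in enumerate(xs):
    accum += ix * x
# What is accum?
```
Trace:
  accum=0
  accum=0, ix=0, x=9
  accum=10, ix=1, x=10
  accum=20, ix=2, x=5
  accum=56, ix=3, x=12

Final answer: 56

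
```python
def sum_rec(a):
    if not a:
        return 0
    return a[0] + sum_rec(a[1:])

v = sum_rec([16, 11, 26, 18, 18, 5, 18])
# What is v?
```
Call trace:
sum_rec(a=[16, 11, 26, 18, 18, 5, 18])
  sum_rec(a=[11, 26, 18, 18, 5, 18])
    sum_rec(a=[26, 18, 18, 5, 18])
      sum_rec(a=[18, 18, 5, 18])
        sum_rec(a=[18, 5, 18])
          sum_rec(a=[5, 18])
            sum_rec(a=[18])
              sum_rec(a=[])
              -> return 0
            -> return 18
          -> return 23
        -> return 41
      -> return 59
    -> return 85
  -> return 96
-> return 112

Final answer: 112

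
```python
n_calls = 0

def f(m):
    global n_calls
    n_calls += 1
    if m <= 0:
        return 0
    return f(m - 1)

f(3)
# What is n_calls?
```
Call trace:
f(m=3)
  f(m=2)
    f(m=1)
      f(m=0)
      -> return 0
    -> return 0
  -> return 0
-> return 0

n_calls is incremented once per call. f is entered once for each m = 3, 2, 1, 0 (the m <= 0 call returns without recursing), i.e. 3 + 1 calls.
n_calls = 4

Final answer: 4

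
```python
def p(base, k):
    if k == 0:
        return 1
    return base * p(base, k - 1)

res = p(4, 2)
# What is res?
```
Call trace:
p(base=4, k=2)
  p(base=4, k=1)
    p(base=4, k=0)
    -> return 1
  -> return 4
-> return 16

Final answer: 16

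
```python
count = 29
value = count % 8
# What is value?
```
Trace:
  count=29
  count=29, value=5

Final answer: 5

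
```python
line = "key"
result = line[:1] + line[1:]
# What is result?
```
Trace:
  line='key'
  line='key', result='key'

Final answer: 'key'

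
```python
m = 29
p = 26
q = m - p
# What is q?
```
Trace:
  m=29
  m=29, p=26
  m=29, p=26, q=3

Final answer: 3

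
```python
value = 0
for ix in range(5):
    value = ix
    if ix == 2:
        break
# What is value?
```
Trace:
  value=0
  value=0, ix=0
  value=1, ix=1
  value=2, ix=2

Final answer: 2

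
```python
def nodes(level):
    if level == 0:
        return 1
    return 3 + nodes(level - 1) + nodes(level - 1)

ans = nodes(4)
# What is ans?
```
Call trace (a repeated sub-call is expanded the first time; later identical calls just restate its return value):
nodes(level=4)
  nodes(level=3)
    nodes(level=2)
      nodes(level=1)
        nodes(level=0)
        -> return 1
        nodes(level=0)
        -> return 1
      -> return 5
      nodes(level=1) -> return 5  (same call as traced above)
    -> return 13
    nodes(level=2) -> return 13  (same call as traced above)
  -> return 29
  nodes(level=3) -> return 29  (same call as traced above)
-> return 61

Final answer: 61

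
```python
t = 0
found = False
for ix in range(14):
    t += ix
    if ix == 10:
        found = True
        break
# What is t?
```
Trace:
  t=0
  t=0, found=False
  t=0, found=False, ix=0
  t=1, found=False, ix=1
  t=3, found=False, ix=2
  t=6, found=False, ix=3
  t=10, found=False, ix=4
  t=15, found=False, ix=5
  t=21, found=False, ix=6
  t=28, found=False, ix=7
  t=36, found=False, ix=8
  t=45, found=False, ix=9
  t=55, found=True, ix=10

Final answer: 55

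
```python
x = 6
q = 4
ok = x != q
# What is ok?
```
Trace:
  x=6
  x=6, q=4
  x=6, q=4, ok=True

Final answer: True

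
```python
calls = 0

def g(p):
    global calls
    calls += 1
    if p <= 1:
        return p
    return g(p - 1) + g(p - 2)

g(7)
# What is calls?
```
Call trace (a repeated sub-call is expanded the first time; later identical calls just restate its return value):
g(p=7)
  g(p=6)
    g(p=5)
      g(p=4)
        g(p=3)
          g(p=2)
            g(p=1)
            -> return 1
            g(p=0)
            -> return 0
          -> return 1
          g(p=1)
          -> return 1
        -> return 2
        g(p=2) -> return 1  (same call as traced above)
      -> return 3
      g(p=3) -> return 2  (same call as traced above)
    -> return 5
    g(p=4) -> return 3  (same call as traced above)
  -> return 8
  g(p=5) -> return 5  (same call as traced above)
-> return 13

calls is incremented once per call, so count the calls in each subtree. Let C(p) = number of calls made by g(p).
C(0) = C(1) = 1 (base case, no recursion); C(p) = 1 + C(p - 1) + C(p - 2) otherwise.
C(2) = 1 + C(1) + C(0) = 1 + 1 + 1 = 3
C(3) = 1 + C(2) + C(1) = 1 + 3 + 1 = 5
C(4) = 1 + C(3) + C(2) = 1 + 5 + 3 = 9
C(5) = 1 + C(4) + C(3) = 1 + 9 + 5 = 15
C(6) = 1 + C(5) + C(4) = 1 + 15 + 9 = 25
C(7) = 1 + C(6) + C(5) = 1 + 25 + 15 = 41
calls = C(7) = 41

Final answer: 41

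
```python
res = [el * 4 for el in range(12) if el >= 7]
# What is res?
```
Trace:
  el=0
  el=1
  el=2
  el=3
  el=4
  el=5
  el=6
  el=7
  el=8
  el=9
  el=10
  el=11
  res=[28, 32, 36, 40, 44]

Final answer: [28, 32, 36, 40, 44]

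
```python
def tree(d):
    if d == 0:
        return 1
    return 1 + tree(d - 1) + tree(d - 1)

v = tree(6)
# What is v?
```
Call trace (a repeated sub-call is expanded the first time; later identical calls just restate its return value):
tree(d=6)
  tree(d=5)
    tree(d=4)
      tree(d=3)
        tree(d=2)
          tree(d=1)
            tree(d=0)
            -> return 1
            tree(d=0)
            -> return 1
          -> return 3
          tree(d=1) -> return 3  (same call as traced above)
        -> return 7
        tree(d=2) -> return 7  (same call as traced above)
      -> return 15
      tree(d=3) -> return 15  (same call as traced above)
    -> return 31
    tree(d=4) -> return 31  (same call as traced above)
  -> return 63
  tree(d=5) -> return 63  (same call as traced above)
-> return 127

Final answer: 127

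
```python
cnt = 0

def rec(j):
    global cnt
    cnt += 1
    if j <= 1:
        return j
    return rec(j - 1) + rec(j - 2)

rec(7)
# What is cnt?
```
Call trace (a repeated sub-call is expanded the first time; later identical calls just restate its return value):
rec(j=7)
  rec(j=6)
    rec(j=5)
      rec(j=4)
        rec(j=3)
          rec(j=2)
            rec(j=1)
            -> return 1
            rec(j=0)
            -> return 0
          -> return 1
          rec(j=1)
          -> return 1
        -> return 2
        rec(j=2) -> return 1  (same call as traced above)
      -> return 3
      rec(j=3) -> return 2  (same call as traced above)
    -> return 5
    rec(j=4) -> return 3  (same call as traced above)
  -> return 8
  rec(j=5) -> return 5  (same call as traced above)
-> return 13

cnt is incremented once per call, so count the calls in each subtree. Let C(j) = number of calls made by rec(j).
C(0) = C(1) = 1 (base case, no recursion); C(j) = 1 + C(j - 1) + C(j - 2) otherwise.
C(2) = 1 + C(1) + C(0) = 1 + 1 + 1 = 3
C(3) = 1 + C(2) + C(1) = 1 + 3 + 1 = 5
C(4) = 1 + C(3) + C(2) = 1 + 5 + 3 = 9
C(5) = 1 + C(4) + C(3) = 1 + 9 + 5 = 15
C(6) = 1 + C(5) + C(4) = 1 + 15 + 9 = 25
C(7) = 1 + C(6) + C(5) = 1 + 25 + 15 = 41
cnt = C(7) = 41

Final answer: 41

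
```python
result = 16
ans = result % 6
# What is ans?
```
Trace:
  result=16
  result=16, ans=4

Final answer: 4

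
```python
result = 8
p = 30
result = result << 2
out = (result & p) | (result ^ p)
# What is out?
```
Trace:
  result=8
  result=8, p=30
  result=32, p=30
  result=32, p=30, out=62

Final answer: 62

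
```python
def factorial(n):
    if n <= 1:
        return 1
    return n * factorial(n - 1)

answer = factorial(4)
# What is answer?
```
Call trace:
factorial(n=4)
  factorial(n=3)
    factorial(n=2)
      factorial(n=1)
      -> return 1
    -> return 2
  -> return 6
-> return 24

Final answer: 24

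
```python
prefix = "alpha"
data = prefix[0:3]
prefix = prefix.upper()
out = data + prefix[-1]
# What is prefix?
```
Trace:
  prefix='alpha'
  prefix='alpha', data='alp'
  prefix='ALPHA', data='alp'
  prefix='ALPHA', data='alp', out='alpA'

Final answer: 'ALPHA'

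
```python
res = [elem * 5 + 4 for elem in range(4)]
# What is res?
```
Trace:
  elem=0
  elem=1
  elem=2
  elem=3
  res=[4, 9, 14, 19]

Final answer: [4, 9, 14, 19]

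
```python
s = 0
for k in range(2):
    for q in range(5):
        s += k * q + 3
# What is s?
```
Trace:
  s=0
  s=3, k=0, q=0
  s=6, k=0, q=1
  s=9, k=0, q=2
  s=12, k=0, q=3
  s=15, k=0, q=4
  s=18, k=1, q=0
  s=22, k=1, q=1
  s=27, k=1, q=2
  s=33, k=1, q=3
  s=40, k=1, q=4

Final answer: 40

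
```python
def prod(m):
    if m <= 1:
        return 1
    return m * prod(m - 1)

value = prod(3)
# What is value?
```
Call trace:
prod(m=3)
  prod(m=2)
    prod(m=1)
    -> return 1
  -> return 2
-> return 6

Final answer: 6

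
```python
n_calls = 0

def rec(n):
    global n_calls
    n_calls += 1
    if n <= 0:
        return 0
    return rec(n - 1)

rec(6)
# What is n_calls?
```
Call trace:
rec(n=6)
  rec(n=5)
    rec(n=4)
      rec(n=3)
        rec(n=2)
          rec(n=1)
            rec(n=0)
            -> return 0
          -> return 0
        -> return 0
      -> return 0
    -> return 0
  -> return 0
-> return 0

n_calls is incremented once per call. rec is entered once for each n = 6, 5, 4, 3, 2, 1, 0 (the n <= 0 call returns without recursing), i.e. 6 + 1 calls.
n_calls = 7

Final answer: 7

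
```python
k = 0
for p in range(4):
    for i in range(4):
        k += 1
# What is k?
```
Trace:
  k=0
  k=1, p=0, i=0
  k=2, p=0, i=1
  k=3, p=0, i=2
  k=4, p=0, i=3
  k=5, p=1, i=0
  k=6, p=1, i=1
  k=7, p=1, i=2
  k=8, p=1, i=3
  k=9, p=2, i=0
  k=10, p=2, i=1
  k=11, p=2, i=2
  k=12, p=2, i=3
  k=13, p=3, i=0
  k=14, p=3, i=1
  k=15, p=3, i=2
  k=16, p=3, i=3

Final answer: 16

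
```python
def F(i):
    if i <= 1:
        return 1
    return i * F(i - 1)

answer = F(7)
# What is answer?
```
Call trace:
F(i=7)
  F(i=6)
    F(i=5)
      F(i=4)
        F(i=3)
          F(i=2)
            F(i=1)
            -> return 1
          -> return 2
        -> return 6
      -> return 24
    -> return 120
  -> return 720
-> return 5040

Final answer: 5040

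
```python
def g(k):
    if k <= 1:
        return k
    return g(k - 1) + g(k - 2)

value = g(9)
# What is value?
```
Call trace (a repeated sub-call is expanded the first time; later identical calls just restate its return value):
g(k=9)
  g(k=8)
    g(k=7)
      g(k=6)
        g(k=5)
          g(k=4)
            g(k=3)
              g(k=2)
                g(k=1)
                -> return 1
                g(k=0)
                -> return 0
              -> return 1
              g(k=1)
              -> return 1
            -> return 2
            g(k=2) -> return 1  (same call as traced above)
          -> return 3
          g(k=3) -> return 2  (same call as traced above)
        -> return 5
        g(k=4) -> return 3  (same call as traced above)
      -> return 8
      g(k=5) -> return 5  (same call as traced above)
    -> return 13
    g(k=6) -> return 8  (same call as traced above)
  -> return 21
  g(k=7) -> return 13  (same call as traced above)
-> return 34

Final answer: 34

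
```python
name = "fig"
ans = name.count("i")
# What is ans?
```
Trace:
  name='fig'
  name='fig', ans=1

Final answer: 1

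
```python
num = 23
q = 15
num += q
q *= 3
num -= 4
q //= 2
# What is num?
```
Trace:
  num=23
  num=23, q=15
  num=38, q=15
  num=38, q=45
  num=34, q=45
  num=34, q=22

Final answer: 34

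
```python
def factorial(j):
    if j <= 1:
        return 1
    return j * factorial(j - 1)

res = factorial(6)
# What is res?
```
Call trace:
factorial(j=6)
  factorial(j=5)
    factorial(j=4)
      factorial(j=3)
        factorial(j=2)
          factorial(j=1)
          -> return 1
        -> return 2
      -> return 6
    -> return 24
  -> return 120
-> return 720

Final answer: 720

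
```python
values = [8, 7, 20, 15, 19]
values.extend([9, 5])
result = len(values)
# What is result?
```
Trace:
  values=[8, 7, 20, 15, 19]
  values=[8, 7, 20, 15, 19, 9, 5]
  values=[8, 7, 20, 15, 19, 9, 5], result=7

Final answer: 7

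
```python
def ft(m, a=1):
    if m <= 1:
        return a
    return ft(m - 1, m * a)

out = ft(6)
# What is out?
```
Call trace:
ft(m=6, a=1)
  ft(m=5, a=6)
    ft(m=4, a=30)
      ft(m=3, a=120)
        ft(m=2, a=360)
          ft(m=1, a=720)
          -> return 720
        -> return 720
      -> return 720
    -> return 720
  -> return 720
-> return 720

Final answer: 720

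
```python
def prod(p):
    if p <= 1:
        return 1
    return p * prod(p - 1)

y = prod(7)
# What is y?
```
Call trace:
prod(p=7)
  prod(p=6)
    prod(p=5)
      prod(p=4)
        prod(p=3)
          prod(p=2)
            prod(p=1)
            -> return 1
          -> return 2
        -> return 6
      -> return 24
    -> return 120
  -> return 720
-> return 5040

Final answer: 5040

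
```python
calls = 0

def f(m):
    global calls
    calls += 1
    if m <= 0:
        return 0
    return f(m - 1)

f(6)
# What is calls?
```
Call trace:
f(m=6)
  f(m=5)
    f(m=4)
      f(m=3)
        f(m=2)
          f(m=1)
            f(m=0)
            -> return 0
          -> return 0
        -> return 0
      -> return 0
    -> return 0
  -> return 0
-> return 0

calls is incremented once per call. f is entered once for each m = 6, 5, 4, 3, 2, 1, 0 (the m <= 0 call returns without recursing), i.e. 6 + 1 calls.
calls = 7

Final answer: 7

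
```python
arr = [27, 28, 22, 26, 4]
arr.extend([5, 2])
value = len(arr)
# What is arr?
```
Trace:
  arr=[27, 28, 22, 26, 4]
  arr=[27, 28, 22, 26, 4, 5, 2]
  arr=[27, 28, 22, 26, 4, 5, 2], value=7

Final answer: [27, 28, 22, 26, 4, 5, 2]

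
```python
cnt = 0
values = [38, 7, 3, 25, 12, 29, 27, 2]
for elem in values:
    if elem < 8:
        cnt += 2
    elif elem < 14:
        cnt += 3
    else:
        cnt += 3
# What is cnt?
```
Trace:
  cnt=0
  cnt=3, elem=38
  cnt=5, elem=7
  cnt=7, elem=3
  cnt=10, elem=25
  cnt=13, elem=12
  cnt=16, elem=29
  cnt=19, elem=27
  cnt=21, elem=2

Final answer: 21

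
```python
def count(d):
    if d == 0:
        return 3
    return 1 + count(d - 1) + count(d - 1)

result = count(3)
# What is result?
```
Call trace (a repeated sub-call is expanded the first time; later identical calls just restate its return value):
count(d=3)
  count(d=2)
    count(d=1)
      count(d=0)
      -> return 3
      count(d=0)
      -> return 3
    -> return 7
    count(d=1) -> return 7  (same call as traced above)
  -> return 15
  count(d=2) -> return 15  (same call as traced above)
-> return 31

Final answer: 31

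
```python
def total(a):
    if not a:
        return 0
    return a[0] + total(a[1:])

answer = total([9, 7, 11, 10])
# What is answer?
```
Call trace:
total(a=[9, 7, 11, 10])
  total(a=[7, 11, 10])
    total(a=[11, 10])
      total(a=[10])
        total(a=[])
        -> return 0
      -> return 10
    -> return 21
  -> return 28
-> return 37

Final answer: 37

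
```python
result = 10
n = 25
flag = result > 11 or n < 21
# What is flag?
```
Trace:
  result=10
  result=10, n=25
  result=10, n=25, flag=False

Final answer: False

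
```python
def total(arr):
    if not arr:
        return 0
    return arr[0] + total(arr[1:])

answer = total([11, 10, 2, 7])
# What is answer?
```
Call trace:
total(arr=[11, 10, 2, 7])
  total(arr=[10, 2, 7])
    total(arr=[2, 7])
      total(arr=[7])
        total(arr=[])
        -> return 0
      -> return 7
    -> return 9
  -> return 19
-> return 30

Final answer: 30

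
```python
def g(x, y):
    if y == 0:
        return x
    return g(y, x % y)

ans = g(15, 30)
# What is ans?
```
Call trace:
g(x=15, y=30)
  g(x=30, y=15)
    g(x=15, y=0)
    -> return 15
  -> return 15
-> return 15

Final answer: 15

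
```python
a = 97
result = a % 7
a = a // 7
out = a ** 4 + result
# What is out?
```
Trace:
  a=97
  a=97, result=6
  a=13, result=6
  a=13, result=6, out=28567

Final answer: 28567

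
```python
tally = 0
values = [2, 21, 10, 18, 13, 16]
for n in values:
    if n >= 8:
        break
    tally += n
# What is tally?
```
Trace:
  tally=0
  tally=2, n=2
  tally=2, n=21

Final answer: 2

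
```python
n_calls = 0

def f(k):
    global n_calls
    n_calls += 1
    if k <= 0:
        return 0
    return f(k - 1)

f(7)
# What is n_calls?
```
Call trace:
f(k=7)
  f(k=6)
    f(k=5)
      f(k=4)
        f(k=3)
          f(k=2)
            f(k=1)
              f(k=0)
              -> return 0
            -> return 0
          -> return 0
        -> return 0
      -> return 0
    -> return 0
  -> return 0
-> return 0

n_calls is incremented once per call. f is entered once for each k = 7, 6, 5, 4, 3, 2, 1, 0 (the k <= 0 call returns without recursing), i.e. 7 + 1 calls.
n_calls = 8

Final answer: 8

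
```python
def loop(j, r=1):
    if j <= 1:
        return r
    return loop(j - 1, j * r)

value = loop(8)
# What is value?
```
Call trace:
loop(j=8, r=1)
  loop(j=7, r=8)
    loop(j=6, r=56)
      loop(j=5, r=336)
        loop(j=4, r=1680)
          loop(j=3, r=6720)
            loop(j=2, r=20160)
              loop(j=1, r=40320)
              -> return 40320
            -> return 40320
          -> return 40320
        -> return 40320
      -> return 40320
    -> return 40320
  -> return 40320
-> return 40320

Final answer: 40320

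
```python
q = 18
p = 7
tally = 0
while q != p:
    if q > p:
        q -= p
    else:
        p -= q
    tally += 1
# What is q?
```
Trace:
  q=18
  q=18, p=7
  q=18, p=7, tally=0
  q=11, p=7, tally=1
  q=4, p=7, tally=2
  q=4, p=3, tally=3
  q=1, p=3, tally=4
  q=1, p=2, tally=5
  q=1, p=1, tally=6

Final answer: 1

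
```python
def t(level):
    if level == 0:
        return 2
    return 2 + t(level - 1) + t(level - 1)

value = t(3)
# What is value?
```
Call trace (a repeated sub-call is expanded the first time; later identical calls just restate its return value):
t(level=3)
  t(level=2)
    t(level=1)
      t(level=0)
      -> return 2
      t(level=0)
      -> return 2
    -> return 6
    t(level=1) -> return 6  (same call as traced above)
  -> return 14
  t(level=2) -> return 14  (same call as traced above)
-> return 30

Final answer: 30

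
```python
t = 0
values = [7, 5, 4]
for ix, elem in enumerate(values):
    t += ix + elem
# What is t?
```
Trace:
  t=0
  t=7, ix=0, elem=7
  t=13, ix=1, elem=5
  t=19, ix=2, elem=4

Final answer: 19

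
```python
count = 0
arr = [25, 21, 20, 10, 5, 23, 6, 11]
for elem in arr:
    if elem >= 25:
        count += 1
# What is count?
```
Trace:
  count=0
  count=1, elem=25
  count=1, elem=21
  count=1, elem=20
  count=1, elem=10
  count=1, elem=5
  count=1, elem=23
  count=1, elem=6
  count=1, elem=11

Final answer: 1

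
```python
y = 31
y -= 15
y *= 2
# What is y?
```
Trace:
  y=31
  y=16
  y=32

Final answer: 32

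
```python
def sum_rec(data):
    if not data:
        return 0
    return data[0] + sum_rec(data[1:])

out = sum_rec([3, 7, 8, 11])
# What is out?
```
Call trace:
sum_rec(data=[3, 7, 8, 11])
  sum_rec(data=[7, 8, 11])
    sum_rec(data=[8, 11])
      sum_rec(data=[11])
        sum_rec(data=[])
        -> return 0
      -> return 11
    -> return 19
  -> return 26
-> return 29

Final answer: 29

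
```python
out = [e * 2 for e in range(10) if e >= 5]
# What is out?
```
Trace:
  e=0
  e=1
  e=2
  e=3
  e=4
  e=5
  e=6
  e=7
  e=8
  e=9
  out=[10, 12, 14, 16, 18]

Final answer: [10, 12, 14, 16, 18]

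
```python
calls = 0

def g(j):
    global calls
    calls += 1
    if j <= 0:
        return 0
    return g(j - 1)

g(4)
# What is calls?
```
Call trace:
g(j=4)
  g(j=3)
    g(j=2)
      g(j=1)
        g(j=0)
        -> return 0
      -> return 0
    -> return 0
  -> return 0
-> return 0

calls is incremented once per call. g is entered once for each j = 4, 3, 2, 1, 0 (the j <= 0 call returns without recursing), i.e. 4 + 1 calls.
calls = 5

Final answer: 5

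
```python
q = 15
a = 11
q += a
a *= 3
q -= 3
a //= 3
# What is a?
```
Trace:
  q=15
  q=15, a=11
  q=26, a=11
  q=26, a=33
  q=23, a=33
  q=23, a=11

Final answer: 11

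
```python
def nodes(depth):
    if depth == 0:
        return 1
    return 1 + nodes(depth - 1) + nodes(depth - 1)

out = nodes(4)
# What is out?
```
Call trace (a repeated sub-call is expanded the first time; later identical calls just restate its return value):
nodes(depth=4)
  nodes(depth=3)
    nodes(depth=2)
      nodes(depth=1)
        nodes(depth=0)
        -> return 1
        nodes(depth=0)
        -> return 1
      -> return 3
      nodes(depth=1) -> return 3  (same call as traced above)
    -> return 7
    nodes(depth=2) -> return 7  (same call as traced above)
  -> return 15
  nodes(depth=3) -> return 15  (same call as traced above)
-> return 31

Final answer: 31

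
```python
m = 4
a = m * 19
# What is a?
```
Trace:
  m=4
  m=4, a=76

Final answer: 76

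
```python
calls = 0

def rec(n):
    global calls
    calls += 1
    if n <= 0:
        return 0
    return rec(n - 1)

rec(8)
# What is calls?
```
Call trace:
rec(n=8)
  rec(n=7)
    rec(n=6)
      rec(n=5)
        rec(n=4)
          rec(n=3)
            rec(n=2)
              rec(n=1)
                rec(n=0)
                -> return 0
              -> return 0
            -> return 0
          -> return 0
        -> return 0
      -> return 0
    -> return 0
  -> return 0
-> return 0

calls is incremented once per call. rec is entered once for each n = 8, 7, 6, 5, 4, 3, 2, 1, 0 (the n <= 0 call returns without recursing), i.e. 8 + 1 calls.
calls = 9

Final answer: 9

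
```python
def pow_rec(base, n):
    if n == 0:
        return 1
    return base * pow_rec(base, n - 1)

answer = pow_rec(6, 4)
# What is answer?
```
Call trace:
pow_rec(base=6, n=4)
  pow_rec(base=6, n=3)
    pow_rec(base=6, n=2)
      pow_rec(base=6, n=1)
        pow_rec(base=6, n=0)
        -> return 1
      -> return 6
    -> return 36
  -> return 216
-> return 1296

Final answer: 1296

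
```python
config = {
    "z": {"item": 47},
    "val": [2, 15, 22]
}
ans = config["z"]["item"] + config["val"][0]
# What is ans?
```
Trace:
  config={'z': {'item': 47}, 'val': [2, 15, 22]}
  config={'z': {'item': 47}, 'val': [2, 15, 22]}, ans=49

Final answer: 49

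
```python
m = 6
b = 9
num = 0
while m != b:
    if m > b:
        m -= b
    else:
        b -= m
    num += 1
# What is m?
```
Trace:
  m=6
  m=6, b=9
  m=6, b=9, num=0
  m=6, b=3, num=1
  m=3, b=3, num=2

Final answer: 3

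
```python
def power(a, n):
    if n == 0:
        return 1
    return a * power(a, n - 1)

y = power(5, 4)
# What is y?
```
Call trace:
power(a=5, n=4)
  power(a=5, n=3)
    power(a=5, n=2)
      power(a=5, n=1)
        power(a=5, n=0)
        -> return 1
      -> return 5
    -> return 25
  -> return 125
-> return 625

Final answer: 625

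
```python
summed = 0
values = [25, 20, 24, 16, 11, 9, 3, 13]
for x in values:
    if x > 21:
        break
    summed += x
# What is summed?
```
Trace:
  summed=0
  summed=0, x=25

Final answer: 0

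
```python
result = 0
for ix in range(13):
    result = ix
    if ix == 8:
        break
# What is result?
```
Trace:
  result=0
  result=0, ix=0
  result=1, ix=1
  result=2, ix=2
  result=3, ix=3
  result=4, ix=4
  result=5, ix=5
  result=6, ix=6
  result=7, ix=7
  result=8, ix=8

Final answer: 8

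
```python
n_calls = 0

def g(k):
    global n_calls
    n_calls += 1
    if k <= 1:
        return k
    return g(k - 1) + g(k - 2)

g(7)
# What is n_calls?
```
Call trace (a repeated sub-call is expanded the first time; later identical calls just restate its return value):
g(k=7)
  g(k=6)
    g(k=5)
      g(k=4)
        g(k=3)
          g(k=2)
            g(k=1)
            -> return 1
            g(k=0)
            -> return 0
          -> return 1
          g(k=1)
          -> return 1
        -> return 2
        g(k=2) -> return 1  (same call as traced above)
      -> return 3
      g(k=3) -> return 2  (same call as traced above)
    -> return 5
    g(k=4) -> return 3  (same call as traced above)
  -> return 8
  g(k=5) -> return 5  (same call as traced above)
-> return 13

n_calls is incremented once per call, so count the calls in each subtree. Let C(k) = number of calls made by g(k).
C(0) = C(1) = 1 (base case, no recursion); C(k) = 1 + C(k - 1) + C(k - 2) otherwise.
C(2) = 1 + C(1) + C(0) = 1 + 1 + 1 = 3
C(3) = 1 + C(2) + C(1) = 1 + 3 + 1 = 5
C(4) = 1 + C(3) + C(2) = 1 + 5 + 3 = 9
C(5) = 1 + C(4) + C(3) = 1 + 9 + 5 = 15
C(6) = 1 + C(5) + C(4) = 1 + 15 + 9 = 25
C(7) = 1 + C(6) + C(5) = 1 + 25 + 15 = 41
n_calls = C(7) = 41

Final answer: 41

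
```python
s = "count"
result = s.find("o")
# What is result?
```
Trace:
  s='count'
  s='count', result=1

Final answer: 1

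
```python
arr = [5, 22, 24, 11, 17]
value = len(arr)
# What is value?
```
Trace:
  arr=[5, 22, 24, 11, 17]
  arr=[5, 22, 24, 11, 17], value=5

Final answer: 5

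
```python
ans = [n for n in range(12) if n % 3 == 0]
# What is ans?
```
Trace:
  n=0
  n=1
  n=2
  n=3
  n=4
  n=5
  n=6
  n=7
  n=8
  n=9
  n=10
  n=11
  ans=[0, 3, 6, 9]

Final answer: [0, 3, 6, 9]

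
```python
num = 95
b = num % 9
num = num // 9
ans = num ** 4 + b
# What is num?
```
Trace:
  num=95
  num=95, b=5
  num=10, b=5
  num=10, b=5, ans=10005

Final answer: 10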